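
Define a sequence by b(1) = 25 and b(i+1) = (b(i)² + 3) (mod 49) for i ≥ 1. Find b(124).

3

We have b(1) = 25,  b(2) = 40,  b(3) = 35,  b(4) = 3,  b(5) = 12,  b(6) = 0,  b(7) = 3.
Since b(7) = b(4) = 3, the sequence is eventually periodic: after a pre-period of length 3 it cycles with period 3.
For i ≥ 4, b(i) depends only on (i - 4) mod 3. (124 - 4) mod 3 = 0, so b(124) = b(4) = 3.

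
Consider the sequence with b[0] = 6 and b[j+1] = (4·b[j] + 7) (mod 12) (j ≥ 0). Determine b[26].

We have b[0] = 6, b[1] = 7, b[2] = 11, b[3] = 3, b[4] = 7.
Since b[4] = b[1] = 7, the sequence is eventually periodic: after a pre-period of length 1 it cycles with period 3.
For j ≥ 1, b[j] depends only on (j - 1) mod 3. (26 - 1) mod 3 = 1, so b[26] = b[2] = 11.

11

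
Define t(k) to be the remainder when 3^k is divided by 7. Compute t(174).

1

Computing terms: t(0) = 1; t(1) = 3; t(2) = 2; t(3) = 6; t(4) = 4; t(5) = 5; t(6) = 1.
The sequence repeats with period 6.
So t(174) = t(0 + ((174-0) mod 6)) = t(0) = 1.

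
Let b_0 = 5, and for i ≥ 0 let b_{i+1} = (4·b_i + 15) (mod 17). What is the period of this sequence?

4

We have b_0 = 5; b_1 = 1; b_2 = 2; b_3 = 6; b_4 = 5.
Since b_4 = b_0 = 5, the sequence is periodic with period 4.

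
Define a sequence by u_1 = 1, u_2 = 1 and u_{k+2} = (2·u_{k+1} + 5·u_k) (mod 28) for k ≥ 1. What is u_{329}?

Computing terms: u_1 = 1, u_2 = 1, u_3 = 7, u_4 = 19, u_5 = 17, u_6 = 17, u_7 = 7, u_8 = 15, u_9 = 9, u_{10} = 9, u_{11} = 7, u_{12} = 3, u_{13} = 13, u_{14} = 13, u_{15} = 7, u_{16} = 23, u_{17} = 25, u_{18} = 25, u_{19} = 7, u_{20} = 27, u_{21} = 5, u_{22} = 5, u_{23} = 7, u_{24} = 11, u_{25} = 1, u_{26} = 1.
The sequence repeats with period 24.
(329 - 1) mod 24 = 16, so u_{329} = u_{17} = 25.

25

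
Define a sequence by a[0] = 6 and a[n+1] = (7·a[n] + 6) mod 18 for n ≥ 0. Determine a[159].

6

Computing terms: a[0] = 6, a[1] = 12, a[2] = 0, a[3] = 6.
The sequence repeats with period 3.
So a[159] = a[0 + ((159-0) mod 3)] = a[0] = 6.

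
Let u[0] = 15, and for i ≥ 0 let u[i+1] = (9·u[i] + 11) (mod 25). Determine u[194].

10

Listing terms: u[0] = 15,  u[1] = 21,  u[2] = 0,  u[3] = 11,  u[4] = 10,  u[5] = 1,  u[6] = 20,  u[7] = 16,  u[8] = 5,  u[9] = 6,  u[10] = 15.
Since u[10] = u[0] = 15, the sequence is periodic with period 10.
(194 - 0) mod 10 = 4, so u[194] = u[4] = 10.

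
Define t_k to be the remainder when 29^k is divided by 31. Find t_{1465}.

30

Listing terms: t_1 = 29; t_2 = 4; t_3 = 23; t_4 = 16; t_5 = 30; t_6 = 2; t_7 = 27; t_8 = 8; t_9 = 15; t_{10} = 1; t_{11} = 29.
The sequence repeats with period 10.
(1465 - 1) mod 10 = 4, so t_{1465} = t_5 = 30.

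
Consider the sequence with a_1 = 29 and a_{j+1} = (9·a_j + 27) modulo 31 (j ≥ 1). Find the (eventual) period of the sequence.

Computing terms: a_1 = 29,  a_2 = 9,  a_3 = 15,  a_4 = 7,  a_5 = 28,  a_6 = 0,  a_7 = 27,  a_8 = 22,  a_9 = 8,  a_{10} = 6,  a_{11} = 19,  a_{12} = 12,  a_{13} = 11,  a_{14} = 2,  a_{15} = 14,  a_{16} = 29.
The sequence repeats with period 15.

15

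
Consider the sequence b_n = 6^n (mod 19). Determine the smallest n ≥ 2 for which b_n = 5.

5

Listing terms: b_1 = 6; b_2 = 17; b_3 = 7; b_4 = 4; b_5 = 5; b_6 = 11; b_7 = 9; b_8 = 16; b_9 = 1; b_{10} = 6.
The sequence repeats with period 9.
The value 5 first appears (with n ≥ 2) at b_5.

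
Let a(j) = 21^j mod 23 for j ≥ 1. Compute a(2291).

We have a(1) = 21, a(2) = 4, a(3) = 15, a(4) = 16, a(5) = 14, a(6) = 18, a(7) = 10, a(8) = 3, a(9) = 17, a(10) = 12, a(11) = 22, a(12) = 2, a(13) = 19, a(14) = 8, a(15) = 7, a(16) = 9, a(17) = 5, a(18) = 13, a(19) = 20, a(20) = 6, a(21) = 11, a(22) = 1, a(23) = 21.
Since a(23) = a(1) = 21, the sequence is periodic with period 22.
(2291 - 1) mod 22 = 2, so a(2291) = a(3) = 15.

15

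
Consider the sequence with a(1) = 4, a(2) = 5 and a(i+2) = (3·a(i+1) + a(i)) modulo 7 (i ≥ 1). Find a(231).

We have a(1) = 4; a(2) = 5; a(3) = 5; a(4) = 6; a(5) = 2; a(6) = 5; a(7) = 3; a(8) = 0; a(9) = 3; a(10) = 2; a(11) = 2; a(12) = 1; a(13) = 5; a(14) = 2; a(15) = 4; a(16) = 0; a(17) = 4; a(18) = 5.
The sequence repeats with period 16.
So a(231) = a(1 + ((231-1) mod 16)) = a(7) = 3.

3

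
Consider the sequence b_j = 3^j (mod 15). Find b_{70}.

9

We have b_0 = 1, b_1 = 3, b_2 = 9, b_3 = 12, b_4 = 6, b_5 = 3.
Since b_5 = b_1 = 3, the sequence is eventually periodic: after a pre-period of length 1 it cycles with period 4.
For j ≥ 1, b_j depends only on (j - 1) mod 4. (70 - 1) mod 4 = 1, so b_{70} = b_2 = 9.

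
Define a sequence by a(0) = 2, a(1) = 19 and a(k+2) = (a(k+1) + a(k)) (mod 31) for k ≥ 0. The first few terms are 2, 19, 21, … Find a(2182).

We have a(0) = 2,  a(1) = 19,  a(2) = 21,  a(3) = 9,  a(4) = 30,  a(5) = 8,  a(6) = 7,  a(7) = 15,  a(8) = 22,  a(9) = 6,  a(10) = 28,  a(11) = 3,  a(12) = 0,  a(13) = 3,  a(14) = 3,  a(15) = 6,  a(16) = 9,  a(17) = 15,  a(18) = 24,  a(19) = 8,  a(20) = 1,  a(21) = 9,  a(22) = 10,  a(23) = 19,  a(24) = 29,  a(25) = 17,  a(26) = 15,  a(27) = 1,  a(28) = 16,  a(29) = 17,  a(30) = 2,  a(31) = 19.
Since (a(30), a(31)) = (a(0), a(1)) = (2, 19) (two consecutive terms determine the rest), the sequence is periodic with period 30.
So a(2182) = a(0 + ((2182-0) mod 30)) = a(22) = 10.

10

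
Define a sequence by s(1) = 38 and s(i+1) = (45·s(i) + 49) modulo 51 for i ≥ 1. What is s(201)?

We have s(1) = 38; s(2) = 25; s(3) = 1; s(4) = 43; s(5) = 46; s(6) = 28; s(7) = 34; s(8) = 49; s(9) = 10; s(10) = 40; s(11) = 13; s(12) = 22; s(13) = 19; s(14) = 37; s(15) = 31; s(16) = 16; s(17) = 4; s(18) = 25.
Since s(18) = s(2) = 25, the sequence is eventually periodic: after a pre-period of length 1 it cycles with period 16.
For i ≥ 2, s(i) depends only on (i - 2) mod 16. (201 - 2) mod 16 = 7, so s(201) = s(9) = 10.

10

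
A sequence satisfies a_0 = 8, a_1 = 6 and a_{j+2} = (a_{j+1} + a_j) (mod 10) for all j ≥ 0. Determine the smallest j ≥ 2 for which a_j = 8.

Computing terms: a_0 = 8, a_1 = 6, a_2 = 4, a_3 = 0, a_4 = 4, a_5 = 4, a_6 = 8, a_7 = 2, a_8 = 0, a_9 = 2, a_{10} = 2, a_{11} = 4, a_{12} = 6, a_{13} = 0, a_{14} = 6, a_{15} = 6, a_{16} = 2, a_{17} = 8, a_{18} = 0, a_{19} = 8, a_{20} = 8, a_{21} = 6.
The sequence repeats with period 20.
The value 8 first appears (with j ≥ 2) at a_6.

6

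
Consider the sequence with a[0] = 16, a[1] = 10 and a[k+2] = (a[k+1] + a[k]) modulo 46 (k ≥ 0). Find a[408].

Listing terms: a[0] = 16, a[1] = 10, a[2] = 26, a[3] = 36, a[4] = 16, a[5] = 6, a[6] = 22, a[7] = 28, a[8] = 4, a[9] = 32, a[10] = 36, a[11] = 22, a[12] = 12, a[13] = 34, a[14] = 0, a[15] = 34, a[16] = 34, a[17] = 22, a[18] = 10, a[19] = 32, a[20] = 42, a[21] = 28, a[22] = 24, a[23] = 6, a[24] = 30, a[25] = 36, a[26] = 20, a[27] = 10, a[28] = 30, a[29] = 40, a[30] = 24, a[31] = 18, a[32] = 42, a[33] = 14, a[34] = 10, a[35] = 24, a[36] = 34, a[37] = 12, a[38] = 0, a[39] = 12, a[40] = 12, a[41] = 24, a[42] = 36, a[43] = 14, a[44] = 4, a[45] = 18, a[46] = 22, a[47] = 40, a[48] = 16, a[49] = 10.
Since (a[48], a[49]) = (a[0], a[1]) = (16, 10) (two consecutive terms determine the rest), the sequence is periodic with period 48.
(408 - 0) mod 48 = 24, so a[408] = a[24] = 30.

30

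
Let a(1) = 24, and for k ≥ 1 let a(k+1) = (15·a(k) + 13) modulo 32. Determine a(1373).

24

Computing terms: a(1) = 24,  a(2) = 21,  a(3) = 8,  a(4) = 5,  a(5) = 24.
Since a(5) = a(1) = 24, the sequence is periodic with period 4.
So a(1373) = a(1 + ((1373-1) mod 4)) = a(1) = 24.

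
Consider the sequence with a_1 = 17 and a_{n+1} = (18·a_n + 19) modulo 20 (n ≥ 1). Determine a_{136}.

a_1 = 17,  a_2 = 5,  a_3 = 9,  a_4 = 1,  a_5 = 17.
The sequence repeats with period 4.
So a_{136} = a_{1 + ((136-1) mod 4)} = a_4 = 1.

1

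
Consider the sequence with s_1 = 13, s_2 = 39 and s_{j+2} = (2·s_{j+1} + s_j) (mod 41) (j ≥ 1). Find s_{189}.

s_1 = 13, s_2 = 39, s_3 = 9, s_4 = 16, s_5 = 0, s_6 = 16, s_7 = 32, s_8 = 39, s_9 = 28, s_{10} = 13, s_{11} = 13, s_{12} = 39.
Since (s_{11}, s_{12}) = (s_1, s_2) = (13, 39) (two consecutive terms determine the rest), the sequence is periodic with period 10.
(189 - 1) mod 10 = 8, so s_{189} = s_9 = 28.

28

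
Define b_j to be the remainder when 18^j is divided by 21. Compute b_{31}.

18

b_0 = 1; b_1 = 18; b_2 = 9; b_3 = 15; b_4 = 18.
Since b_4 = b_1 = 18, the sequence is eventually periodic: after a pre-period of length 1 it cycles with period 3.
For j ≥ 1, b_j depends only on (j - 1) mod 3. (31 - 1) mod 3 = 0, so b_{31} = b_1 = 18.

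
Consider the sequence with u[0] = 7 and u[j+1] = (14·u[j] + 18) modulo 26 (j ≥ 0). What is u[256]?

We have u[0] = 7,  u[1] = 12,  u[2] = 4,  u[3] = 22,  u[4] = 14,  u[5] = 6,  u[6] = 24,  u[7] = 16,  u[8] = 8,  u[9] = 0,  u[10] = 18,  u[11] = 10,  u[12] = 2,  u[13] = 20,  u[14] = 12.
Since u[14] = u[1] = 12, the sequence is eventually periodic: after a pre-period of length 1 it cycles with period 13.
For j ≥ 1, u[j] depends only on (j - 1) mod 13. (256 - 1) mod 13 = 8, so u[256] = u[9] = 0.

0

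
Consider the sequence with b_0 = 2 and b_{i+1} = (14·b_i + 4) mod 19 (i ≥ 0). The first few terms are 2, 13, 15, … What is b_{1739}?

Computing terms: b_0 = 2, b_1 = 13, b_2 = 15, b_3 = 5, b_4 = 17, b_5 = 14, b_6 = 10, b_7 = 11, b_8 = 6, b_9 = 12, b_{10} = 1, b_{11} = 18, b_{12} = 9, b_{13} = 16, b_{14} = 0, b_{15} = 4, b_{16} = 3, b_{17} = 8, b_{18} = 2.
The sequence repeats with period 18.
So b_{1739} = b_{0 + ((1739-0) mod 18)} = b_{11} = 18.

18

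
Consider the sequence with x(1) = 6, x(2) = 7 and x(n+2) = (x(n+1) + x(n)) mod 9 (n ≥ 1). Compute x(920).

4

Listing terms: x(1) = 6, x(2) = 7, x(3) = 4, x(4) = 2, x(5) = 6, x(6) = 8, x(7) = 5, x(8) = 4, x(9) = 0, x(10) = 4, x(11) = 4, x(12) = 8, x(13) = 3, x(14) = 2, x(15) = 5, x(16) = 7, x(17) = 3, x(18) = 1, x(19) = 4, x(20) = 5, x(21) = 0, x(22) = 5, x(23) = 5, x(24) = 1, x(25) = 6, x(26) = 7.
Since (x(25), x(26)) = (x(1), x(2)) = (6, 7) (two consecutive terms determine the rest), the sequence is periodic with period 24.
So x(920) = x(1 + ((920-1) mod 24)) = x(8) = 4.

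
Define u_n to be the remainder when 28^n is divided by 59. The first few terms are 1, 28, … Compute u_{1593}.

7

We have u_0 = 1; u_1 = 28; u_2 = 17; u_3 = 4; u_4 = 53; u_5 = 9; u_6 = 16; u_7 = 35; u_8 = 36; u_9 = 5; u_{10} = 22; u_{11} = 26; u_{12} = 20; u_{13} = 29; u_{14} = 45; u_{15} = 21; u_{16} = 57; u_{17} = 3; u_{18} = 25; u_{19} = 51; u_{20} = 12; u_{21} = 41; u_{22} = 27; u_{23} = 48; u_{24} = 46; u_{25} = 49; u_{26} = 15; u_{27} = 7; u_{28} = 19; u_{29} = 1.
Since u_{29} = u_0 = 1, the sequence is periodic with period 29.
(1593 - 0) mod 29 = 27, so u_{1593} = u_{27} = 7.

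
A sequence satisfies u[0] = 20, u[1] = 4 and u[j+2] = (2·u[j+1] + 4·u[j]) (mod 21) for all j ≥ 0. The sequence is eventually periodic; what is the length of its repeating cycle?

48

u[0] = 20; u[1] = 4; u[2] = 4; u[3] = 3; u[4] = 1; u[5] = 14; u[6] = 11; u[7] = 15; u[8] = 11; u[9] = 19; u[10] = 19; u[11] = 9; u[12] = 10; u[13] = 14; u[14] = 5; u[15] = 3; u[16] = 5; u[17] = 1; u[18] = 1; u[19] = 6; u[20] = 16; u[21] = 14; u[22] = 8; u[23] = 9; u[24] = 8; u[25] = 10; u[26] = 10; u[27] = 18; u[28] = 13; u[29] = 14; u[30] = 17; u[31] = 6; u[32] = 17; u[33] = 16; u[34] = 16; u[35] = 12; u[36] = 4; u[37] = 14; u[38] = 2; u[39] = 18; u[40] = 2; u[41] = 13; u[42] = 13; u[43] = 15; u[44] = 19; u[45] = 14; u[46] = 20; u[47] = 12; u[48] = 20; u[49] = 4.
The sequence repeats with period 48.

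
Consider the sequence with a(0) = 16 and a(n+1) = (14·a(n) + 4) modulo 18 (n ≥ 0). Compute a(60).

a(0) = 16,  a(1) = 12,  a(2) = 10,  a(3) = 0,  a(4) = 4,  a(5) = 6,  a(6) = 16.
The sequence repeats with period 6.
So a(60) = a(0 + ((60-0) mod 6)) = a(0) = 16.

16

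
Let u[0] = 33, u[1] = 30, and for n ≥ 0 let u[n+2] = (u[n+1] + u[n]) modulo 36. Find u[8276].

3

Listing terms: u[0] = 33, u[1] = 30, u[2] = 27, u[3] = 21, u[4] = 12, u[5] = 33, u[6] = 9, u[7] = 6, u[8] = 15, u[9] = 21, u[10] = 0, u[11] = 21, u[12] = 21, u[13] = 6, u[14] = 27, u[15] = 33, u[16] = 24, u[17] = 21, u[18] = 9, u[19] = 30, u[20] = 3, u[21] = 33, u[22] = 0, u[23] = 33, u[24] = 33, u[25] = 30.
Since (u[24], u[25]) = (u[0], u[1]) = (33, 30) (two consecutive terms determine the rest), the sequence is periodic with period 24.
(8276 - 0) mod 24 = 20, so u[8276] = u[20] = 3.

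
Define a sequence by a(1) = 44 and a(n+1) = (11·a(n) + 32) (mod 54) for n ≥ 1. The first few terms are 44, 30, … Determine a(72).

We have a(1) = 44,  a(2) = 30,  a(3) = 38,  a(4) = 18,  a(5) = 14,  a(6) = 24,  a(7) = 26,  a(8) = 48,  a(9) = 20,  a(10) = 36,  a(11) = 50,  a(12) = 42,  a(13) = 8,  a(14) = 12,  a(15) = 2,  a(16) = 0,  a(17) = 32,  a(18) = 6,  a(19) = 44.
The sequence repeats with period 18.
So a(72) = a(1 + ((72-1) mod 18)) = a(18) = 6.

6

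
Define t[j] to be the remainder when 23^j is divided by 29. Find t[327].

25

Computing terms: t[0] = 1, t[1] = 23, t[2] = 7, t[3] = 16, t[4] = 20, t[5] = 25, t[6] = 24, t[7] = 1.
Since t[7] = t[0] = 1, the sequence is periodic with period 7.
(327 - 0) mod 7 = 5, so t[327] = t[5] = 25.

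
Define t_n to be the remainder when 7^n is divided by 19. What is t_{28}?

7

Computing terms: t_0 = 1,  t_1 = 7,  t_2 = 11,  t_3 = 1.
Since t_3 = t_0 = 1, the sequence is periodic with period 3.
So t_{28} = t_{0 + ((28-0) mod 3)} = t_1 = 7.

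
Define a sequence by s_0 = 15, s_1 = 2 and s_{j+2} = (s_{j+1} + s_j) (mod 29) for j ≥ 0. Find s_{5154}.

17

We have s_0 = 15, s_1 = 2, s_2 = 17, s_3 = 19, s_4 = 7, s_5 = 26, s_6 = 4, s_7 = 1, s_8 = 5, s_9 = 6, s_{10} = 11, s_{11} = 17, s_{12} = 28, s_{13} = 16, s_{14} = 15, s_{15} = 2.
The sequence repeats with period 14.
(5154 - 0) mod 14 = 2, so s_{5154} = s_2 = 17.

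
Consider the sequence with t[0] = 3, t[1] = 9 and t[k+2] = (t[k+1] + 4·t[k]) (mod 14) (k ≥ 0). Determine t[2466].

Listing terms: t[0] = 3, t[1] = 9, t[2] = 7, t[3] = 1, t[4] = 1, t[5] = 5, t[6] = 9, t[7] = 1, t[8] = 9, t[9] = 13, t[10] = 7, t[11] = 3, t[12] = 3, t[13] = 1, t[14] = 13, t[15] = 3, t[16] = 13, t[17] = 11, t[18] = 7, t[19] = 9, t[20] = 9, t[21] = 3, t[22] = 11, t[23] = 9, t[24] = 11, t[25] = 5, t[26] = 7, t[27] = 13, t[28] = 13, t[29] = 9, t[30] = 5, t[31] = 13, t[32] = 5, t[33] = 1, t[34] = 7, t[35] = 11, t[36] = 11, t[37] = 13, t[38] = 1, t[39] = 11, t[40] = 1, t[41] = 3, t[42] = 7, t[43] = 5, t[44] = 5, t[45] = 11, t[46] = 3, t[47] = 5, t[48] = 3, t[49] = 9.
Since (t[48], t[49]) = (t[0], t[1]) = (3, 9) (two consecutive terms determine the rest), the sequence is periodic with period 48.
(2466 - 0) mod 48 = 18, so t[2466] = t[18] = 7.

7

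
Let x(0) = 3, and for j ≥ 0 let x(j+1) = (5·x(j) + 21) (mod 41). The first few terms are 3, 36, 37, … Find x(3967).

x(0) = 3; x(1) = 36; x(2) = 37; x(3) = 1; x(4) = 26; x(5) = 28; x(6) = 38; x(7) = 6; x(8) = 10; x(9) = 30; x(10) = 7; x(11) = 15; x(12) = 14; x(13) = 9; x(14) = 25; x(15) = 23; x(16) = 13; x(17) = 4; x(18) = 0; x(19) = 21; x(20) = 3.
Since x(20) = x(0) = 3, the sequence is periodic with period 20.
(3967 - 0) mod 20 = 7, so x(3967) = x(7) = 6.

6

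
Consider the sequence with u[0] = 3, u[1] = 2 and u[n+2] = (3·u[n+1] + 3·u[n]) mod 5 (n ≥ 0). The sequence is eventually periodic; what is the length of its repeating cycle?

Computing terms: u[0] = 3; u[1] = 2; u[2] = 0; u[3] = 1; u[4] = 3; u[5] = 2.
Since (u[4], u[5]) = (u[0], u[1]) = (3, 2) (two consecutive terms determine the rest), the sequence is periodic with period 4.

4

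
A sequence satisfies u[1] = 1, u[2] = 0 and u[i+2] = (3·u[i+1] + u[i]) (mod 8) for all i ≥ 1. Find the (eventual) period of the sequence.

We have u[1] = 1,  u[2] = 0,  u[3] = 1,  u[4] = 3,  u[5] = 2,  u[6] = 1,  u[7] = 5,  u[8] = 0,  u[9] = 5,  u[10] = 7,  u[11] = 2,  u[12] = 5,  u[13] = 1,  u[14] = 0.
The sequence repeats with period 12.

12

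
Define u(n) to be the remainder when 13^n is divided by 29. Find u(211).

13

Computing terms: u(1) = 13,  u(2) = 24,  u(3) = 22,  u(4) = 25,  u(5) = 6,  u(6) = 20,  u(7) = 28,  u(8) = 16,  u(9) = 5,  u(10) = 7,  u(11) = 4,  u(12) = 23,  u(13) = 9,  u(14) = 1,  u(15) = 13.
Since u(15) = u(1) = 13, the sequence is periodic with period 14.
So u(211) = u(1 + ((211-1) mod 14)) = u(1) = 13.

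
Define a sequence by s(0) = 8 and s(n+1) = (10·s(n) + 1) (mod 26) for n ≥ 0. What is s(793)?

Listing terms: s(0) = 8; s(1) = 3; s(2) = 5; s(3) = 25; s(4) = 17; s(5) = 15; s(6) = 21; s(7) = 3.
Since s(7) = s(1) = 3, the sequence is eventually periodic: after a pre-period of length 1 it cycles with period 6.
For n ≥ 1, s(n) depends only on (n - 1) mod 6. (793 - 1) mod 6 = 0, so s(793) = s(1) = 3.

3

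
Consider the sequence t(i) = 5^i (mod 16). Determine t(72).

1

Listing terms: t(1) = 5; t(2) = 9; t(3) = 13; t(4) = 1; t(5) = 5.
The sequence repeats with period 4.
(72 - 1) mod 4 = 3, so t(72) = t(4) = 1.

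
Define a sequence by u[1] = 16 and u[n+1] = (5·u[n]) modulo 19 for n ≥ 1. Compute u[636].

11

Computing terms: u[1] = 16; u[2] = 4; u[3] = 1; u[4] = 5; u[5] = 6; u[6] = 11; u[7] = 17; u[8] = 9; u[9] = 7; u[10] = 16.
Since u[10] = u[1] = 16, the sequence is periodic with period 9.
(636 - 1) mod 9 = 5, so u[636] = u[6] = 11.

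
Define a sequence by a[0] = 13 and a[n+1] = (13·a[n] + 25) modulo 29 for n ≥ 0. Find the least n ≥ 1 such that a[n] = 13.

14

Computing terms: a[0] = 13, a[1] = 20, a[2] = 24, a[3] = 18, a[4] = 27, a[5] = 28, a[6] = 12, a[7] = 7, a[8] = 0, a[9] = 25, a[10] = 2, a[11] = 22, a[12] = 21, a[13] = 8, a[14] = 13.
The sequence repeats with period 14.
The value 13 next appears (with n ≥ 1) at a[14].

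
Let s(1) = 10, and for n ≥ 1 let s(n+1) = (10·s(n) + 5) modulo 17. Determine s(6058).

Listing terms: s(1) = 10, s(2) = 3, s(3) = 1, s(4) = 15, s(5) = 2, s(6) = 8, s(7) = 0, s(8) = 5, s(9) = 4, s(10) = 11, s(11) = 13, s(12) = 16, s(13) = 12, s(14) = 6, s(15) = 14, s(16) = 9, s(17) = 10.
The sequence repeats with period 16.
(6058 - 1) mod 16 = 9, so s(6058) = s(10) = 11.

11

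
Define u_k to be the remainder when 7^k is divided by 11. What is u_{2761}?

7

Computing terms: u_0 = 1,  u_1 = 7,  u_2 = 5,  u_3 = 2,  u_4 = 3,  u_5 = 10,  u_6 = 4,  u_7 = 6,  u_8 = 9,  u_9 = 8,  u_{10} = 1.
Since u_{10} = u_0 = 1, the sequence is periodic with period 10.
So u_{2761} = u_{0 + ((2761-0) mod 10)} = u_1 = 7.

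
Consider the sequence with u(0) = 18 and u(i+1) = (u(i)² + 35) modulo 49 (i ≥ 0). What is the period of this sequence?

6

Computing terms: u(0) = 18, u(1) = 16, u(2) = 46, u(3) = 44, u(4) = 11, u(5) = 9, u(6) = 18.
Since u(6) = u(0) = 18, the sequence is periodic with period 6.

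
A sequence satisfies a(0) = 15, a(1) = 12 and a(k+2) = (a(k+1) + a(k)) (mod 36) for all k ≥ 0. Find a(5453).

Computing terms: a(0) = 15; a(1) = 12; a(2) = 27; a(3) = 3; a(4) = 30; a(5) = 33; a(6) = 27; a(7) = 24; a(8) = 15; a(9) = 3; a(10) = 18; a(11) = 21; a(12) = 3; a(13) = 24; a(14) = 27; a(15) = 15; a(16) = 6; a(17) = 21; a(18) = 27; a(19) = 12; a(20) = 3; a(21) = 15; a(22) = 18; a(23) = 33; a(24) = 15; a(25) = 12.
Since (a(24), a(25)) = (a(0), a(1)) = (15, 12) (two consecutive terms determine the rest), the sequence is periodic with period 24.
So a(5453) = a(0 + ((5453-0) mod 24)) = a(5) = 33.

33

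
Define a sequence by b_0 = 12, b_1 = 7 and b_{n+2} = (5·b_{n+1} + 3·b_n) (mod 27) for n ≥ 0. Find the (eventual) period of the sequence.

18

We have b_0 = 12,  b_1 = 7,  b_2 = 17,  b_3 = 25,  b_4 = 14,  b_5 = 10,  b_6 = 11,  b_7 = 4,  b_8 = 26,  b_9 = 7,  b_{10} = 5,  b_{11} = 19,  b_{12} = 2,  b_{13} = 13,  b_{14} = 17,  b_{15} = 16,  b_{16} = 23,  b_{17} = 1,  b_{18} = 20,  b_{19} = 22,  b_{20} = 8,  b_{21} = 25,  b_{22} = 14.
Since (b_{21}, b_{22}) = (b_3, b_4) = (25, 14) (two consecutive terms determine the rest), the sequence is eventually periodic: after a pre-period of length 3 it cycles with period 18.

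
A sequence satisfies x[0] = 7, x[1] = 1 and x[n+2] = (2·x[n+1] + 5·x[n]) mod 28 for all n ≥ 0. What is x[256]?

7

x[0] = 7,  x[1] = 1,  x[2] = 9,  x[3] = 23,  x[4] = 7,  x[5] = 17,  x[6] = 13,  x[7] = 27,  x[8] = 7,  x[9] = 9,  x[10] = 25,  x[11] = 11,  x[12] = 7,  x[13] = 13,  x[14] = 5,  x[15] = 19,  x[16] = 7,  x[17] = 25,  x[18] = 1,  x[19] = 15,  x[20] = 7,  x[21] = 5,  x[22] = 17,  x[23] = 3,  x[24] = 7,  x[25] = 1.
Since (x[24], x[25]) = (x[0], x[1]) = (7, 1) (two consecutive terms determine the rest), the sequence is periodic with period 24.
So x[256] = x[0 + ((256-0) mod 24)] = x[16] = 7.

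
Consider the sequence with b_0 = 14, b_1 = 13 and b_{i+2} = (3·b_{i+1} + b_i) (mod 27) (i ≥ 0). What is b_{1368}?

14

Computing terms: b_0 = 14, b_1 = 13, b_2 = 26, b_3 = 10, b_4 = 2, b_5 = 16, b_6 = 23, b_7 = 4, b_8 = 8, b_9 = 1, b_{10} = 11, b_{11} = 7, b_{12} = 5, b_{13} = 22, b_{14} = 17, b_{15} = 19, b_{16} = 20, b_{17} = 25, b_{18} = 14, b_{19} = 13.
The sequence repeats with period 18.
So b_{1368} = b_{0 + ((1368-0) mod 18)} = b_0 = 14.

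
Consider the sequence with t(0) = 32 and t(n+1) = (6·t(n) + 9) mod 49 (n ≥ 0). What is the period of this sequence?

t(0) = 32,  t(1) = 5,  t(2) = 39,  t(3) = 47,  t(4) = 46,  t(5) = 40,  t(6) = 4,  t(7) = 33,  t(8) = 11,  t(9) = 26,  t(10) = 18,  t(11) = 19,  t(12) = 25,  t(13) = 12,  t(14) = 32.
The sequence repeats with period 14.

14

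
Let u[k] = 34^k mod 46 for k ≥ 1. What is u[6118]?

We have u[1] = 34; u[2] = 6; u[3] = 20; u[4] = 36; u[5] = 28; u[6] = 32; u[7] = 30; u[8] = 8; u[9] = 42; u[10] = 2; u[11] = 22; u[12] = 12; u[13] = 40; u[14] = 26; u[15] = 10; u[16] = 18; u[17] = 14; u[18] = 16; u[19] = 38; u[20] = 4; u[21] = 44; u[22] = 24; u[23] = 34.
The sequence repeats with period 22.
So u[6118] = u[1 + ((6118-1) mod 22)] = u[2] = 6.

6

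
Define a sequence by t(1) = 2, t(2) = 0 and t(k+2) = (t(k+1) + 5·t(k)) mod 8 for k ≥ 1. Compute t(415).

2

We have t(1) = 2,  t(2) = 0,  t(3) = 2,  t(4) = 2,  t(5) = 4,  t(6) = 6,  t(7) = 2,  t(8) = 0.
Since (t(7), t(8)) = (t(1), t(2)) = (2, 0) (two consecutive terms determine the rest), the sequence is periodic with period 6.
(415 - 1) mod 6 = 0, so t(415) = t(1) = 2.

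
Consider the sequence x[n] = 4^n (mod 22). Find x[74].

14

Computing terms: x[1] = 4,  x[2] = 16,  x[3] = 20,  x[4] = 14,  x[5] = 12,  x[6] = 4.
Since x[6] = x[1] = 4, the sequence is periodic with period 5.
So x[74] = x[1 + ((74-1) mod 5)] = x[4] = 14.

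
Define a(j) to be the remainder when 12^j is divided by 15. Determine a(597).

Listing terms: a(1) = 12, a(2) = 9, a(3) = 3, a(4) = 6, a(5) = 12.
The sequence repeats with period 4.
So a(597) = a(1 + ((597-1) mod 4)) = a(1) = 12.

12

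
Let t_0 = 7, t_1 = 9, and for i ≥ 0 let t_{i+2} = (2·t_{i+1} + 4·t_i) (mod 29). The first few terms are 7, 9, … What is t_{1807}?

Computing terms: t_0 = 7, t_1 = 9, t_2 = 17, t_3 = 12, t_4 = 5, t_5 = 0, t_6 = 20, t_7 = 11, t_8 = 15, t_9 = 16, t_{10} = 5, t_{11} = 16, t_{12} = 23, t_{13} = 23, t_{14} = 22, t_{15} = 20, t_{16} = 12, t_{17} = 17, t_{18} = 24, t_{19} = 0, t_{20} = 9, t_{21} = 18, t_{22} = 14, t_{23} = 13, t_{24} = 24, t_{25} = 13, t_{26} = 6, t_{27} = 6, t_{28} = 7, t_{29} = 9.
Since (t_{28}, t_{29}) = (t_0, t_1) = (7, 9) (two consecutive terms determine the rest), the sequence is periodic with period 28.
(1807 - 0) mod 28 = 15, so t_{1807} = t_{15} = 20.

20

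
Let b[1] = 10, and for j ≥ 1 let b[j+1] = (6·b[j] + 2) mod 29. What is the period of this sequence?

We have b[1] = 10,  b[2] = 4,  b[3] = 26,  b[4] = 13,  b[5] = 22,  b[6] = 18,  b[7] = 23,  b[8] = 24,  b[9] = 1,  b[10] = 8,  b[11] = 21,  b[12] = 12,  b[13] = 16,  b[14] = 11,  b[15] = 10.
Since b[15] = b[1] = 10, the sequence is periodic with period 14.

14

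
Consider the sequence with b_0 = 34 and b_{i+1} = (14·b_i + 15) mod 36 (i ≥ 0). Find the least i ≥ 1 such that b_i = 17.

b_0 = 34; b_1 = 23; b_2 = 13; b_3 = 17; b_4 = 1; b_5 = 29; b_6 = 25; b_7 = 5; b_8 = 13.
Since b_8 = b_2 = 13, the sequence is eventually periodic: after a pre-period of length 2 it cycles with period 6.
The value 17 first appears (with i ≥ 1) at b_3.

3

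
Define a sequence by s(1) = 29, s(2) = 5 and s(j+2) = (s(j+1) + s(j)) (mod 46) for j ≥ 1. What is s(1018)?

s(1) = 29, s(2) = 5, s(3) = 34, s(4) = 39, s(5) = 27, s(6) = 20, s(7) = 1, s(8) = 21, s(9) = 22, s(10) = 43, s(11) = 19, s(12) = 16, s(13) = 35, s(14) = 5, s(15) = 40, s(16) = 45, s(17) = 39, s(18) = 38, s(19) = 31, s(20) = 23, s(21) = 8, s(22) = 31, s(23) = 39, s(24) = 24, s(25) = 17, s(26) = 41, s(27) = 12, s(28) = 7, s(29) = 19, s(30) = 26, s(31) = 45, s(32) = 25, s(33) = 24, s(34) = 3, s(35) = 27, s(36) = 30, s(37) = 11, s(38) = 41, s(39) = 6, s(40) = 1, s(41) = 7, s(42) = 8, s(43) = 15, s(44) = 23, s(45) = 38, s(46) = 15, s(47) = 7, s(48) = 22, s(49) = 29, s(50) = 5.
The sequence repeats with period 48.
So s(1018) = s(1 + ((1018-1) mod 48)) = s(10) = 43.

43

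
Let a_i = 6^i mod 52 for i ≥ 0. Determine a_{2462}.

We have a_0 = 1; a_1 = 6; a_2 = 36; a_3 = 8; a_4 = 48; a_5 = 28; a_6 = 12; a_7 = 20; a_8 = 16; a_9 = 44; a_{10} = 4; a_{11} = 24; a_{12} = 40; a_{13} = 32; a_{14} = 36.
Since a_{14} = a_2 = 36, the sequence is eventually periodic: after a pre-period of length 2 it cycles with period 12.
For i ≥ 2, a_i depends only on (i - 2) mod 12. (2462 - 2) mod 12 = 0, so a_{2462} = a_2 = 36.

36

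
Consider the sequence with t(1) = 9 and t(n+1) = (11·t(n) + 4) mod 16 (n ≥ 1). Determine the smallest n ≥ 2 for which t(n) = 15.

4

Listing terms: t(1) = 9, t(2) = 7, t(3) = 1, t(4) = 15, t(5) = 9.
The sequence repeats with period 4.
The value 15 first appears (with n ≥ 2) at t(4).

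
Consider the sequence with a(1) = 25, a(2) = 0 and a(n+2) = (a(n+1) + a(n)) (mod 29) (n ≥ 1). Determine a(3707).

9

Computing terms: a(1) = 25; a(2) = 0; a(3) = 25; a(4) = 25; a(5) = 21; a(6) = 17; a(7) = 9; a(8) = 26; a(9) = 6; a(10) = 3; a(11) = 9; a(12) = 12; a(13) = 21; a(14) = 4; a(15) = 25; a(16) = 0.
The sequence repeats with period 14.
So a(3707) = a(1 + ((3707-1) mod 14)) = a(11) = 9.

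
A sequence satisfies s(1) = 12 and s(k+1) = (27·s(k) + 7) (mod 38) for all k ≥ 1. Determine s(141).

We have s(1) = 12, s(2) = 27, s(3) = 14, s(4) = 5, s(5) = 28, s(6) = 3, s(7) = 12.
Since s(7) = s(1) = 12, the sequence is periodic with period 6.
So s(141) = s(1 + ((141-1) mod 6)) = s(3) = 14.

14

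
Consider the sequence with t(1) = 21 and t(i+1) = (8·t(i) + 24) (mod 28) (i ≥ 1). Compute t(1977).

t(1) = 21; t(2) = 24; t(3) = 20; t(4) = 16; t(5) = 12; t(6) = 8; t(7) = 4; t(8) = 0; t(9) = 24.
Since t(9) = t(2) = 24, the sequence is eventually periodic: after a pre-period of length 1 it cycles with period 7.
For i ≥ 2, t(i) depends only on (i - 2) mod 7. (1977 - 2) mod 7 = 1, so t(1977) = t(3) = 20.

20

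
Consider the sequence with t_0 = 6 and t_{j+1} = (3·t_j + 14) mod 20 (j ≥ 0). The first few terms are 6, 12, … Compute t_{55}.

4

t_0 = 6,  t_1 = 12,  t_2 = 10,  t_3 = 4,  t_4 = 6.
The sequence repeats with period 4.
(55 - 0) mod 4 = 3, so t_{55} = t_3 = 4.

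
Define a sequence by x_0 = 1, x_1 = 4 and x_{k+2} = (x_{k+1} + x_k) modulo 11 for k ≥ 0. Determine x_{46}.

Computing terms: x_0 = 1; x_1 = 4; x_2 = 5; x_3 = 9; x_4 = 3; x_5 = 1; x_6 = 4.
Since (x_5, x_6) = (x_0, x_1) = (1, 4) (two consecutive terms determine the rest), the sequence is periodic with period 5.
(46 - 0) mod 5 = 1, so x_{46} = x_1 = 4.

4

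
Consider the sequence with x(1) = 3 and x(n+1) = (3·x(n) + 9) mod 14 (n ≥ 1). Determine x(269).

1

x(1) = 3,  x(2) = 4,  x(3) = 7,  x(4) = 2,  x(5) = 1,  x(6) = 12,  x(7) = 3.
Since x(7) = x(1) = 3, the sequence is periodic with period 6.
(269 - 1) mod 6 = 4, so x(269) = x(5) = 1.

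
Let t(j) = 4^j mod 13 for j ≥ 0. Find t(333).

t(0) = 1,  t(1) = 4,  t(2) = 3,  t(3) = 12,  t(4) = 9,  t(5) = 10,  t(6) = 1.
The sequence repeats with period 6.
(333 - 0) mod 6 = 3, so t(333) = t(3) = 12.

12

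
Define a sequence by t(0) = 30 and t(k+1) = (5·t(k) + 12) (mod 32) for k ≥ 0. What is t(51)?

Listing terms: t(0) = 30,  t(1) = 2,  t(2) = 22,  t(3) = 26,  t(4) = 14,  t(5) = 18,  t(6) = 6,  t(7) = 10,  t(8) = 30.
Since t(8) = t(0) = 30, the sequence is periodic with period 8.
So t(51) = t(0 + ((51-0) mod 8)) = t(3) = 26.

26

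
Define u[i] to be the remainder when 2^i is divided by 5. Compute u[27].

3

Computing terms: u[0] = 1,  u[1] = 2,  u[2] = 4,  u[3] = 3,  u[4] = 1.
Since u[4] = u[0] = 1, the sequence is periodic with period 4.
(27 - 0) mod 4 = 3, so u[27] = u[3] = 3.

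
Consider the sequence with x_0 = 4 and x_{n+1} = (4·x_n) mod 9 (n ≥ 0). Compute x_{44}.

Computing terms: x_0 = 4; x_1 = 7; x_2 = 1; x_3 = 4.
Since x_3 = x_0 = 4, the sequence is periodic with period 3.
So x_{44} = x_{0 + ((44-0) mod 3)} = x_2 = 1.

1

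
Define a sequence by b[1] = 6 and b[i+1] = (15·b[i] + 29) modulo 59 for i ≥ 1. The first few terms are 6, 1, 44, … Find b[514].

46

Computing terms: b[1] = 6,  b[2] = 1,  b[3] = 44,  b[4] = 40,  b[5] = 39,  b[6] = 24,  b[7] = 35,  b[8] = 23,  b[9] = 20,  b[10] = 34,  b[11] = 8,  b[12] = 31,  b[13] = 22,  b[14] = 5,  b[15] = 45,  b[16] = 55,  b[17] = 28,  b[18] = 36,  b[19] = 38,  b[20] = 9,  b[21] = 46,  b[22] = 11,  b[23] = 17,  b[24] = 48,  b[25] = 41,  b[26] = 54,  b[27] = 13,  b[28] = 47,  b[29] = 26,  b[30] = 6.
The sequence repeats with period 29.
So b[514] = b[1 + ((514-1) mod 29)] = b[21] = 46.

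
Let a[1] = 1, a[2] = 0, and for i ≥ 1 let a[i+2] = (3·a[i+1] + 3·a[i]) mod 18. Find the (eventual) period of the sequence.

3

We have a[1] = 1,  a[2] = 0,  a[3] = 3,  a[4] = 9,  a[5] = 0,  a[6] = 9,  a[7] = 9,  a[8] = 0.
Since (a[7], a[8]) = (a[4], a[5]) = (9, 0) (two consecutive terms determine the rest), the sequence is eventually periodic: after a pre-period of length 3 it cycles with period 3.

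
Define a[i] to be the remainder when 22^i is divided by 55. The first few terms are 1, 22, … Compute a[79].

33

a[0] = 1, a[1] = 22, a[2] = 44, a[3] = 33, a[4] = 11, a[5] = 22.
Since a[5] = a[1] = 22, the sequence is eventually periodic: after a pre-period of length 1 it cycles with period 4.
For i ≥ 1, a[i] depends only on (i - 1) mod 4. (79 - 1) mod 4 = 2, so a[79] = a[3] = 33.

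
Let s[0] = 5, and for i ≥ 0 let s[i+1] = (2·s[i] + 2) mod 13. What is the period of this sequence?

s[0] = 5, s[1] = 12, s[2] = 0, s[3] = 2, s[4] = 6, s[5] = 1, s[6] = 4, s[7] = 10, s[8] = 9, s[9] = 7, s[10] = 3, s[11] = 8, s[12] = 5.
Since s[12] = s[0] = 5, the sequence is periodic with period 12.

12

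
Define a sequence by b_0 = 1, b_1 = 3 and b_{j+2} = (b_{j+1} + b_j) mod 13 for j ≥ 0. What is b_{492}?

b_0 = 1, b_1 = 3, b_2 = 4, b_3 = 7, b_4 = 11, b_5 = 5, b_6 = 3, b_7 = 8, b_8 = 11, b_9 = 6, b_{10} = 4, b_{11} = 10, b_{12} = 1, b_{13} = 11, b_{14} = 12, b_{15} = 10, b_{16} = 9, b_{17} = 6, b_{18} = 2, b_{19} = 8, b_{20} = 10, b_{21} = 5, b_{22} = 2, b_{23} = 7, b_{24} = 9, b_{25} = 3, b_{26} = 12, b_{27} = 2, b_{28} = 1, b_{29} = 3.
Since (b_{28}, b_{29}) = (b_0, b_1) = (1, 3) (two consecutive terms determine the rest), the sequence is periodic with period 28.
So b_{492} = b_{0 + ((492-0) mod 28)} = b_{16} = 9.

9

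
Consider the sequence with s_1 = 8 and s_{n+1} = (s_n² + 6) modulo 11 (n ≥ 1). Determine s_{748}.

We have s_1 = 8, s_2 = 4, s_3 = 0, s_4 = 6, s_5 = 9, s_6 = 10, s_7 = 7, s_8 = 0.
Since s_8 = s_3 = 0, the sequence is eventually periodic: after a pre-period of length 2 it cycles with period 5.
For n ≥ 3, s_n depends only on (n - 3) mod 5. (748 - 3) mod 5 = 0, so s_{748} = s_3 = 0.

0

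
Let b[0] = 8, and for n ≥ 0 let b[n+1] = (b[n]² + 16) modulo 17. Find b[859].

Listing terms: b[0] = 8; b[1] = 12; b[2] = 7; b[3] = 14; b[4] = 8.
Since b[4] = b[0] = 8, the sequence is periodic with period 4.
(859 - 0) mod 4 = 3, so b[859] = b[3] = 14.

14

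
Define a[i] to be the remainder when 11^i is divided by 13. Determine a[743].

Computing terms: a[1] = 11, a[2] = 4, a[3] = 5, a[4] = 3, a[5] = 7, a[6] = 12, a[7] = 2, a[8] = 9, a[9] = 8, a[10] = 10, a[11] = 6, a[12] = 1, a[13] = 11.
The sequence repeats with period 12.
So a[743] = a[1 + ((743-1) mod 12)] = a[11] = 6.

6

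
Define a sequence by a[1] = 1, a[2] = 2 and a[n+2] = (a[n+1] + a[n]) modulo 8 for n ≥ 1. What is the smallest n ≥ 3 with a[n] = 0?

5

Listing terms: a[1] = 1,  a[2] = 2,  a[3] = 3,  a[4] = 5,  a[5] = 0,  a[6] = 5,  a[7] = 5,  a[8] = 2,  a[9] = 7,  a[10] = 1,  a[11] = 0,  a[12] = 1,  a[13] = 1,  a[14] = 2.
Since (a[13], a[14]) = (a[1], a[2]) = (1, 2) (two consecutive terms determine the rest), the sequence is periodic with period 12.
The value 0 first appears (with n ≥ 3) at a[5].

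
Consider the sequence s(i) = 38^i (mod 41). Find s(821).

3

Computing terms: s(0) = 1,  s(1) = 38,  s(2) = 9,  s(3) = 14,  s(4) = 40,  s(5) = 3,  s(6) = 32,  s(7) = 27,  s(8) = 1.
The sequence repeats with period 8.
So s(821) = s(0 + ((821-0) mod 8)) = s(5) = 3.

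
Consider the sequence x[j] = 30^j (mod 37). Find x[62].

x[1] = 30,  x[2] = 12,  x[3] = 27,  x[4] = 33,  x[5] = 28,  x[6] = 26,  x[7] = 3,  x[8] = 16,  x[9] = 36,  x[10] = 7,  x[11] = 25,  x[12] = 10,  x[13] = 4,  x[14] = 9,  x[15] = 11,  x[16] = 34,  x[17] = 21,  x[18] = 1,  x[19] = 30.
The sequence repeats with period 18.
(62 - 1) mod 18 = 7, so x[62] = x[8] = 16.

16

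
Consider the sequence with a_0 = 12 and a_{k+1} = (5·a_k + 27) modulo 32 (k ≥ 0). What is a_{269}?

3

We have a_0 = 12,  a_1 = 23,  a_2 = 14,  a_3 = 1,  a_4 = 0,  a_5 = 27,  a_6 = 2,  a_7 = 5,  a_8 = 20,  a_9 = 31,  a_{10} = 22,  a_{11} = 9,  a_{12} = 8,  a_{13} = 3,  a_{14} = 10,  a_{15} = 13,  a_{16} = 28,  a_{17} = 7,  a_{18} = 30,  a_{19} = 17,  a_{20} = 16,  a_{21} = 11,  a_{22} = 18,  a_{23} = 21,  a_{24} = 4,  a_{25} = 15,  a_{26} = 6,  a_{27} = 25,  a_{28} = 24,  a_{29} = 19,  a_{30} = 26,  a_{31} = 29,  a_{32} = 12.
The sequence repeats with period 32.
So a_{269} = a_{0 + ((269-0) mod 32)} = a_{13} = 3.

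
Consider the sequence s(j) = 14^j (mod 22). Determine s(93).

16

Listing terms: s(1) = 14,  s(2) = 20,  s(3) = 16,  s(4) = 4,  s(5) = 12,  s(6) = 14.
The sequence repeats with period 5.
So s(93) = s(1 + ((93-1) mod 5)) = s(3) = 16.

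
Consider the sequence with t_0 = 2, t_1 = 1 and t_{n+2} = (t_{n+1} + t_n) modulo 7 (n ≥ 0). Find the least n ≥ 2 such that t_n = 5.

Computing terms: t_0 = 2, t_1 = 1, t_2 = 3, t_3 = 4, t_4 = 0, t_5 = 4, t_6 = 4, t_7 = 1, t_8 = 5, t_9 = 6, t_{10} = 4, t_{11} = 3, t_{12} = 0, t_{13} = 3, t_{14} = 3, t_{15} = 6, t_{16} = 2, t_{17} = 1.
Since (t_{16}, t_{17}) = (t_0, t_1) = (2, 1) (two consecutive terms determine the rest), the sequence is periodic with period 16.
The value 5 first appears (with n ≥ 2) at t_8.

8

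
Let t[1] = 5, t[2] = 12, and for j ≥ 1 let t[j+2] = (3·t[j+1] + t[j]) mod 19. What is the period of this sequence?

40

t[1] = 5; t[2] = 12; t[3] = 3; t[4] = 2; t[5] = 9; t[6] = 10; t[7] = 1; t[8] = 13; t[9] = 2; t[10] = 0; t[11] = 2; t[12] = 6; t[13] = 1; t[14] = 9; t[15] = 9; t[16] = 17; t[17] = 3; t[18] = 7; t[19] = 5; t[20] = 3; t[21] = 14; t[22] = 7; t[23] = 16; t[24] = 17; t[25] = 10; t[26] = 9; t[27] = 18; t[28] = 6; t[29] = 17; t[30] = 0; t[31] = 17; t[32] = 13; t[33] = 18; t[34] = 10; t[35] = 10; t[36] = 2; t[37] = 16; t[38] = 12; t[39] = 14; t[40] = 16; t[41] = 5; t[42] = 12.
Since (t[41], t[42]) = (t[1], t[2]) = (5, 12) (two consecutive terms determine the rest), the sequence is periodic with period 40.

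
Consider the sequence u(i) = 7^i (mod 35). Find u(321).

7

Computing terms: u(1) = 7, u(2) = 14, u(3) = 28, u(4) = 21, u(5) = 7.
Since u(5) = u(1) = 7, the sequence is periodic with period 4.
So u(321) = u(1 + ((321-1) mod 4)) = u(1) = 7.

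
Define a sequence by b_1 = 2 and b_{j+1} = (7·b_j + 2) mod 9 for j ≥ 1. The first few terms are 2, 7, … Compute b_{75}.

6

b_1 = 2,  b_2 = 7,  b_3 = 6,  b_4 = 8,  b_5 = 4,  b_6 = 3,  b_7 = 5,  b_8 = 1,  b_9 = 0,  b_{10} = 2.
Since b_{10} = b_1 = 2, the sequence is periodic with period 9.
So b_{75} = b_{1 + ((75-1) mod 9)} = b_3 = 6.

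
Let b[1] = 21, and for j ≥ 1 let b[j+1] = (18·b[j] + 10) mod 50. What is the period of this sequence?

Computing terms: b[1] = 21,  b[2] = 38,  b[3] = 44,  b[4] = 2,  b[5] = 46,  b[6] = 38.
Since b[6] = b[2] = 38, the sequence is eventually periodic: after a pre-period of length 1 it cycles with period 4.

4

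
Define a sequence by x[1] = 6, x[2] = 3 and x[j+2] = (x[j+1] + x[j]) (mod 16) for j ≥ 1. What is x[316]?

12

Listing terms: x[1] = 6, x[2] = 3, x[3] = 9, x[4] = 12, x[5] = 5, x[6] = 1, x[7] = 6, x[8] = 7, x[9] = 13, x[10] = 4, x[11] = 1, x[12] = 5, x[13] = 6, x[14] = 11, x[15] = 1, x[16] = 12, x[17] = 13, x[18] = 9, x[19] = 6, x[20] = 15, x[21] = 5, x[22] = 4, x[23] = 9, x[24] = 13, x[25] = 6, x[26] = 3.
Since (x[25], x[26]) = (x[1], x[2]) = (6, 3) (two consecutive terms determine the rest), the sequence is periodic with period 24.
(316 - 1) mod 24 = 3, so x[316] = x[4] = 12.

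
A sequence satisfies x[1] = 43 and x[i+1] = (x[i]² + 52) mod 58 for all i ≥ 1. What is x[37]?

45

Listing terms: x[1] = 43, x[2] = 45, x[3] = 47, x[4] = 57, x[5] = 53, x[6] = 19, x[7] = 7, x[8] = 43.
The sequence repeats with period 7.
So x[37] = x[1 + ((37-1) mod 7)] = x[2] = 45.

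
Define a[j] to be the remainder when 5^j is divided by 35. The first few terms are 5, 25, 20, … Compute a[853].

We have a[1] = 5,  a[2] = 25,  a[3] = 20,  a[4] = 30,  a[5] = 10,  a[6] = 15,  a[7] = 5.
The sequence repeats with period 6.
(853 - 1) mod 6 = 0, so a[853] = a[1] = 5.

5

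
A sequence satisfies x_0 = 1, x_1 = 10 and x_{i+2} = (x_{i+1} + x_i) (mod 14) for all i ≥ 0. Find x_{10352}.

x_0 = 1, x_1 = 10, x_2 = 11, x_3 = 7, x_4 = 4, x_5 = 11, x_6 = 1, x_7 = 12, x_8 = 13, x_9 = 11, x_{10} = 10, x_{11} = 7, x_{12} = 3, x_{13} = 10, x_{14} = 13, x_{15} = 9, x_{16} = 8, x_{17} = 3, x_{18} = 11, x_{19} = 0, x_{20} = 11, x_{21} = 11, x_{22} = 8, x_{23} = 5, x_{24} = 13, x_{25} = 4, x_{26} = 3, x_{27} = 7, x_{28} = 10, x_{29} = 3, x_{30} = 13, x_{31} = 2, x_{32} = 1, x_{33} = 3, x_{34} = 4, x_{35} = 7, x_{36} = 11, x_{37} = 4, x_{38} = 1, x_{39} = 5, x_{40} = 6, x_{41} = 11, x_{42} = 3, x_{43} = 0, x_{44} = 3, x_{45} = 3, x_{46} = 6, x_{47} = 9, x_{48} = 1, x_{49} = 10.
Since (x_{48}, x_{49}) = (x_0, x_1) = (1, 10) (two consecutive terms determine the rest), the sequence is periodic with period 48.
So x_{10352} = x_{0 + ((10352-0) mod 48)} = x_{32} = 1.

1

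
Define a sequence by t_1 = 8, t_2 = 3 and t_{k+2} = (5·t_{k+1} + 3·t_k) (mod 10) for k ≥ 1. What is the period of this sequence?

24

Listing terms: t_1 = 8, t_2 = 3, t_3 = 9, t_4 = 4, t_5 = 7, t_6 = 7, t_7 = 6, t_8 = 1, t_9 = 3, t_{10} = 8, t_{11} = 9, t_{12} = 9, t_{13} = 2, t_{14} = 7, t_{15} = 1, t_{16} = 6, t_{17} = 3, t_{18} = 3, t_{19} = 4, t_{20} = 9, t_{21} = 7, t_{22} = 2, t_{23} = 1, t_{24} = 1, t_{25} = 8, t_{26} = 3.
Since (t_{25}, t_{26}) = (t_1, t_2) = (8, 3) (two consecutive terms determine the rest), the sequence is periodic with period 24.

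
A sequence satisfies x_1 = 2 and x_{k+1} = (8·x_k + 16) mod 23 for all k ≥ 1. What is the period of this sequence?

11

Listing terms: x_1 = 2, x_2 = 9, x_3 = 19, x_4 = 7, x_5 = 3, x_6 = 17, x_7 = 14, x_8 = 13, x_9 = 5, x_{10} = 10, x_{11} = 4, x_{12} = 2.
The sequence repeats with period 11.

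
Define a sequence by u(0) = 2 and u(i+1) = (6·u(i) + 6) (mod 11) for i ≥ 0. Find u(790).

We have u(0) = 2,  u(1) = 7,  u(2) = 4,  u(3) = 8,  u(4) = 10,  u(5) = 0,  u(6) = 6,  u(7) = 9,  u(8) = 5,  u(9) = 3,  u(10) = 2.
The sequence repeats with period 10.
So u(790) = u(0 + ((790-0) mod 10)) = u(0) = 2.

2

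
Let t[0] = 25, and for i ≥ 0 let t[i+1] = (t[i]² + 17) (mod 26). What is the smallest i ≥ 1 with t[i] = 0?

3

We have t[0] = 25, t[1] = 18, t[2] = 3, t[3] = 0, t[4] = 17, t[5] = 20, t[6] = 1, t[7] = 18.
Since t[7] = t[1] = 18, the sequence is eventually periodic: after a pre-period of length 1 it cycles with period 6.
The value 0 first appears (with i ≥ 1) at t[3].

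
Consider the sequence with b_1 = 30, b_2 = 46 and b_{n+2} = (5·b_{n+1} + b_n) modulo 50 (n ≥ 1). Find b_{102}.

46

Listing terms: b_1 = 30; b_2 = 46; b_3 = 10; b_4 = 46; b_5 = 40; b_6 = 46; b_7 = 20; b_8 = 46; b_9 = 0; b_{10} = 46; b_{11} = 30; b_{12} = 46.
Since (b_{11}, b_{12}) = (b_1, b_2) = (30, 46) (two consecutive terms determine the rest), the sequence is periodic with period 10.
So b_{102} = b_{1 + ((102-1) mod 10)} = b_2 = 46.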